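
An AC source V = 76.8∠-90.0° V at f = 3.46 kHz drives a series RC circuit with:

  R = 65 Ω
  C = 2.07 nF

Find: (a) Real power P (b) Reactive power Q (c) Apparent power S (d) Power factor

Step 1 — Angular frequency: ω = 2π·f = 2π·3460 = 2.174e+04 rad/s.
Step 2 — Component impedances:
  R: Z = R = 65 Ω
  C: Z = 1/(jωC) = -j/(ω·C) = 0 - j2.222e+04 Ω
Step 3 — Series combination: Z_total = R + C = 65 - j2.222e+04 Ω = 2.222e+04∠-89.8° Ω.
Step 4 — Source phasor: V = 76.8∠-90.0° V = 0 - j76.8 V.
Step 5 — Current: I = V / Z = 0.003456 - j1.011e-05 A = 0.003456∠-0.2° A.
Step 6 — Complex power: S = V·I* = 0.0007764 - j0.2654 VA.
Step 7 — Real power: P = Re(S) = 0.0007764 W.
Step 8 — Reactive power: Q = Im(S) = -0.2654 VAR.
Step 9 — Apparent power: |S| = 0.2654 VA.
Step 10 — Power factor: PF = P/|S| = 0.002925 (leading).

(a) P = 0.0007764 W  (b) Q = -0.2654 VAR  (c) S = 0.2654 VA  (d) PF = 0.002925 (leading)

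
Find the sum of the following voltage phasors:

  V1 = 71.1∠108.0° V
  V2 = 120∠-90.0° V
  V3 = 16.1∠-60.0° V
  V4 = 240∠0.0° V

Step 1 — Convert each phasor to rectangular form:
  V1 = 71.1·(cos(108.0°) + j·sin(108.0°)) = -21.97 + j67.62 V
  V2 = 120·(cos(-90.0°) + j·sin(-90.0°)) = 0 - j120 V
  V3 = 16.1·(cos(-60.0°) + j·sin(-60.0°)) = 8.05 - j13.94 V
  V4 = 240·(cos(0.0°) + j·sin(0.0°)) = 240 V
Step 2 — Sum components: V_total = 226.1 - j66.32 V.
Step 3 — Convert to polar: |V_total| = 235.6 V, ∠V_total = -16.3°.

V_total = 235.6∠-16.3° V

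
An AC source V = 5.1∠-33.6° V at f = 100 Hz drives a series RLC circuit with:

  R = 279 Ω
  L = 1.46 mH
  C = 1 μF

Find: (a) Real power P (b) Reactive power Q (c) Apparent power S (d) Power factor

Step 1 — Angular frequency: ω = 2π·f = 2π·100 = 628.3 rad/s.
Step 2 — Component impedances:
  R: Z = R = 279 Ω
  L: Z = jωL = j·628.3·0.00146 = 0 + j0.9173 Ω
  C: Z = 1/(jωC) = -j/(ω·C) = 0 - j1592 Ω
Step 3 — Series combination: Z_total = R + L + C = 279 - j1591 Ω = 1615∠-80.1° Ω.
Step 4 — Source phasor: V = 5.1∠-33.6° V = 4.248 - j2.822 V.
Step 5 — Current: I = V / Z = 0.002176 + j0.002289 A = 0.003158∠46.5° A.
Step 6 — Complex power: S = V·I* = 0.002783 - j0.01586 VA.
Step 7 — Real power: P = Re(S) = 0.002783 W.
Step 8 — Reactive power: Q = Im(S) = -0.01586 VAR.
Step 9 — Apparent power: |S| = 0.01611 VA.
Step 10 — Power factor: PF = P/|S| = 0.1728 (leading).

(a) P = 0.002783 W  (b) Q = -0.01586 VAR  (c) S = 0.01611 VA  (d) PF = 0.1728 (leading)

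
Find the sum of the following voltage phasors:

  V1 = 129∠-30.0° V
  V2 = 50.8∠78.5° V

Step 1 — Convert each phasor to rectangular form:
  V1 = 129·(cos(-30.0°) + j·sin(-30.0°)) = 111.7 - j64.5 V
  V2 = 50.8·(cos(78.5°) + j·sin(78.5°)) = 10.13 + j49.78 V
Step 2 — Sum components: V_total = 121.8 - j14.72 V.
Step 3 — Convert to polar: |V_total| = 122.7 V, ∠V_total = -6.9°.

V_total = 122.7∠-6.9° V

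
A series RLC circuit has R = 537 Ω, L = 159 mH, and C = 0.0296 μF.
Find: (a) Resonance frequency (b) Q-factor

Step 1 — Resonance condition Im(Z)=0 gives ω₀ = 1/√(LC).
Step 2 — ω₀ = 1/√(0.159·2.96e-08) = 1.458e+04 rad/s.
Step 3 — f₀ = ω₀/(2π) = 2320 Hz.
Step 4 — Series Q: Q = ω₀L/R = 1.458e+04·0.159/537 = 4.316.

(a) f₀ = 2320 Hz  (b) Q = 4.316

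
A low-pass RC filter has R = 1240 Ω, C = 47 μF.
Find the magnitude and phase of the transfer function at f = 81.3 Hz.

Step 1 — Angular frequency: ω = 2π·81.3 = 510.8 rad/s.
Step 2 — Transfer function: H(jω) = 1/(1 + jωRC).
Step 3 — Denominator: 1 + jωRC = 1 + j·510.8·1240·4.7e-05 = 1 + j29.77.
Step 4 — H = 0.001127 - j0.03355.
Step 5 — Magnitude: |H| = 0.03357 (-29.5 dB); phase: φ = -88.1°.

|H| = 0.03357 (-29.5 dB), φ = -88.1°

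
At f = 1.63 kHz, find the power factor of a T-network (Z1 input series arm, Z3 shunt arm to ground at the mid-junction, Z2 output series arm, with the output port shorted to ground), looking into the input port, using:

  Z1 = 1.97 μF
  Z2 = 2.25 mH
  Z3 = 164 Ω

Step 1 — Angular frequency: ω = 2π·f = 2π·1630 = 1.024e+04 rad/s.
Step 2 — Component impedances:
  Z1: Z = 1/(jωC) = -j/(ω·C) = 0 - j49.56 Ω
  Z2: Z = jωL = j·1.024e+04·0.00225 = 0 + j23.04 Ω
  Z3: Z = R = 164 Ω
Step 3 — With the output port shorted to ground, the output series arm Z2 runs from the junction to ground; the shunt arm Z3 also runs from the junction to ground. They appear in parallel: Z3 || Z2 = 3.175 + j22.6 Ω.
Step 4 — Series with input arm Z1: Z_in = Z1 + (Z3 || Z2) = 3.175 - j26.97 Ω = 27.15∠-83.3° Ω.
Step 5 — Power factor: PF = cos(φ) = Re(Z)/|Z| = 3.175/27.15 = 0.1169.
Step 6 — Type: Im(Z) = -26.97 ⇒ leading (phase φ = -83.3°).

PF = 0.1169 (leading, φ = -83.3°)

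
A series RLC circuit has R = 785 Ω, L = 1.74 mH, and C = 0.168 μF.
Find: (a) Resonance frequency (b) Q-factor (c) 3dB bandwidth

Step 1 — Resonance condition Im(Z)=0 gives ω₀ = 1/√(LC).
Step 2 — ω₀ = 1/√(0.00174·1.68e-07) = 5.849e+04 rad/s.
Step 3 — f₀ = ω₀/(2π) = 9309 Hz.
Step 4 — Series Q: Q = ω₀L/R = 5.849e+04·0.00174/785 = 0.1296.
Step 5 — 3dB bandwidth: Δω = ω₀/Q = 4.511e+05 rad/s; BW = Δω/(2π) = 7.18e+04 Hz.

(a) f₀ = 9309 Hz  (b) Q = 0.1296  (c) BW = 7.18e+04 Hz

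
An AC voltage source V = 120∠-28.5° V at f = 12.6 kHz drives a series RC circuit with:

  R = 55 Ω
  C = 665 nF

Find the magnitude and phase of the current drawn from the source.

Step 1 — Angular frequency: ω = 2π·f = 2π·1.26e+04 = 7.917e+04 rad/s.
Step 2 — Component impedances:
  R: Z = R = 55 Ω
  C: Z = 1/(jωC) = -j/(ω·C) = 0 - j18.99 Ω
Step 3 — Series combination: Z_total = R + C = 55 - j18.99 Ω = 58.19∠-19.1° Ω.
Step 4 — Source phasor: V = 120∠-28.5° V = 105.5 - j57.26 V.
Step 5 — Ohm's law: I = V / Z_total = (105.5 - j57.26) / (55 - j18.99) = 2.034 - j0.3385 A.
Step 6 — Convert to polar: |I| = 2.062 A, ∠I = -9.4°.

I = 2.062∠-9.4° A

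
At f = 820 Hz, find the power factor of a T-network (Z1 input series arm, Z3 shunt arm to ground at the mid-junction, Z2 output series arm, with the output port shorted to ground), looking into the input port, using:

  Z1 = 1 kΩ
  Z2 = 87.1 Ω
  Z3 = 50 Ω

Step 1 — Angular frequency: ω = 2π·f = 2π·820 = 5152 rad/s.
Step 2 — Component impedances:
  Z1: Z = R = 1000 Ω
  Z2: Z = R = 87.1 Ω
  Z3: Z = R = 50 Ω
Step 3 — With the output port shorted to ground, the output series arm Z2 runs from the junction to ground; the shunt arm Z3 also runs from the junction to ground. They appear in parallel: Z3 || Z2 = 31.77 Ω.
Step 4 — Series with input arm Z1: Z_in = Z1 + (Z3 || Z2) = 1032 Ω = 1032∠0.0° Ω.
Step 5 — Power factor: PF = cos(φ) = Re(Z)/|Z| = 1032/1032 = 1.
Step 6 — Type: Im(Z) = 0 ⇒ unity (phase φ = 0.0°).

PF = 1 (unity, φ = 0.0°)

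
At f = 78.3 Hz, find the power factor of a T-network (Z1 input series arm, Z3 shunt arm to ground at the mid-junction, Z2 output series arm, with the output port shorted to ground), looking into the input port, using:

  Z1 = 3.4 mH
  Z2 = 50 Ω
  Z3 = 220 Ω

Step 1 — Angular frequency: ω = 2π·f = 2π·78.3 = 492 rad/s.
Step 2 — Component impedances:
  Z1: Z = jωL = j·492·0.0034 = 0 + j1.673 Ω
  Z2: Z = R = 50 Ω
  Z3: Z = R = 220 Ω
Step 3 — With the output port shorted to ground, the output series arm Z2 runs from the junction to ground; the shunt arm Z3 also runs from the junction to ground. They appear in parallel: Z3 || Z2 = 40.74 Ω.
Step 4 — Series with input arm Z1: Z_in = Z1 + (Z3 || Z2) = 40.74 + j1.673 Ω = 40.78∠2.4° Ω.
Step 5 — Power factor: PF = cos(φ) = Re(Z)/|Z| = 40.741/40.775 = 0.9992.
Step 6 — Type: Im(Z) = 1.673 ⇒ lagging (phase φ = 2.4°).

PF = 0.9992 (lagging, φ = 2.4°)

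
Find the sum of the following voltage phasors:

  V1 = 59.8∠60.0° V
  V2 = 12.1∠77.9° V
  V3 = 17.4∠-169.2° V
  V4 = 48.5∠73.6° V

Step 1 — Convert each phasor to rectangular form:
  V1 = 59.8·(cos(60.0°) + j·sin(60.0°)) = 29.9 + j51.79 V
  V2 = 12.1·(cos(77.9°) + j·sin(77.9°)) = 2.536 + j11.83 V
  V3 = 17.4·(cos(-169.2°) + j·sin(-169.2°)) = -17.09 - j3.26 V
  V4 = 48.5·(cos(73.6°) + j·sin(73.6°)) = 13.69 + j46.53 V
Step 2 — Sum components: V_total = 29.04 + j106.9 V.
Step 3 — Convert to polar: |V_total| = 110.8 V, ∠V_total = 74.8°.

V_total = 110.8∠74.8° V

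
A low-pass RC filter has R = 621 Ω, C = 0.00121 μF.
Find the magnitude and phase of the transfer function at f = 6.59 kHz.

Step 1 — Angular frequency: ω = 2π·6590 = 4.141e+04 rad/s.
Step 2 — Transfer function: H(jω) = 1/(1 + jωRC).
Step 3 — Denominator: 1 + jωRC = 1 + j·4.141e+04·621·1.21e-09 = 1 + j0.03111.
Step 4 — H = 0.999 - j0.03108.
Step 5 — Magnitude: |H| = 0.9995 (-0.0 dB); phase: φ = -1.8°.

|H| = 0.9995 (-0.0 dB), φ = -1.8°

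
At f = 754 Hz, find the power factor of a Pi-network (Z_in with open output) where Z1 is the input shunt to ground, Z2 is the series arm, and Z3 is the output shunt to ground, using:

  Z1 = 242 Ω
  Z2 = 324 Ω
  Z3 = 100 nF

Step 1 — Angular frequency: ω = 2π·f = 2π·754 = 4738 rad/s.
Step 2 — Component impedances:
  Z1: Z = R = 242 Ω
  Z2: Z = R = 324 Ω
  Z3: Z = 1/(jωC) = -j/(ω·C) = 0 - j2111 Ω
Step 3 — With open output, the series arm Z2 and the output shunt Z3 appear in series to ground: Z2 + Z3 = 324 - j2111 Ω.
Step 4 — Parallel with input shunt Z1: Z_in = Z1 || (Z2 + Z3) = 235.1 - j25.88 Ω = 236.5∠-6.3° Ω.
Step 5 — Power factor: PF = cos(φ) = Re(Z)/|Z| = 235.06/236.48 = 0.994.
Step 6 — Type: Im(Z) = -25.88 ⇒ leading (phase φ = -6.3°).

PF = 0.994 (leading, φ = -6.3°)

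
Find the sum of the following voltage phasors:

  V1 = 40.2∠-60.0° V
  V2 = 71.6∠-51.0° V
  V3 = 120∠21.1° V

Step 1 — Convert each phasor to rectangular form:
  V1 = 40.2·(cos(-60.0°) + j·sin(-60.0°)) = 20.1 - j34.81 V
  V2 = 71.6·(cos(-51.0°) + j·sin(-51.0°)) = 45.06 - j55.64 V
  V3 = 120·(cos(21.1°) + j·sin(21.1°)) = 112 + j43.2 V
Step 2 — Sum components: V_total = 177.1 - j47.26 V.
Step 3 — Convert to polar: |V_total| = 183.3 V, ∠V_total = -14.9°.

V_total = 183.3∠-14.9° V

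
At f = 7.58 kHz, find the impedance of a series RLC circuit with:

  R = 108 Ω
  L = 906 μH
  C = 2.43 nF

Step 1 — Angular frequency: ω = 2π·f = 2π·7580 = 4.763e+04 rad/s.
Step 2 — Component impedances:
  R: Z = R = 108 Ω
  L: Z = jωL = j·4.763e+04·0.000906 = 0 + j43.15 Ω
  C: Z = 1/(jωC) = -j/(ω·C) = 0 - j8641 Ω
Step 3 — Series combination: Z_total = R + L + C = 108 - j8597 Ω = 8598∠-89.3° Ω.

Z = 108 - j8597 Ω = 8598∠-89.3° Ω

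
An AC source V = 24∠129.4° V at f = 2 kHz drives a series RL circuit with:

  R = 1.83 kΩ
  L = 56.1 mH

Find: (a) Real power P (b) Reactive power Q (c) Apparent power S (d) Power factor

Step 1 — Angular frequency: ω = 2π·f = 2π·2000 = 1.257e+04 rad/s.
Step 2 — Component impedances:
  R: Z = R = 1830 Ω
  L: Z = jωL = j·1.257e+04·0.0561 = 0 + j705 Ω
Step 3 — Series combination: Z_total = R + L = 1830 + j705 Ω = 1961∠21.1° Ω.
Step 4 — Source phasor: V = 24∠129.4° V = -15.23 + j18.55 V.
Step 5 — Current: I = V / Z = -0.003849 + j0.01162 A = 0.01224∠108.3° A.
Step 6 — Complex power: S = V·I* = 0.2741 + j0.1056 VA.
Step 7 — Real power: P = Re(S) = 0.2741 W.
Step 8 — Reactive power: Q = Im(S) = 0.1056 VAR.
Step 9 — Apparent power: |S| = 0.2937 VA.
Step 10 — Power factor: PF = P/|S| = 0.9332 (lagging).

(a) P = 0.2741 W  (b) Q = 0.1056 VAR  (c) S = 0.2937 VA  (d) PF = 0.9332 (lagging)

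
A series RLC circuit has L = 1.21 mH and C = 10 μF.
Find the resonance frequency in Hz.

Step 1 — Resonance condition Im(Z)=0 gives ω₀ = 1/√(LC).
Step 2 — ω₀ = 1/√(0.00121·1e-05) = 9091 rad/s.
Step 3 — f₀ = ω₀/(2π) = 1447 Hz.

f₀ = 1447 Hz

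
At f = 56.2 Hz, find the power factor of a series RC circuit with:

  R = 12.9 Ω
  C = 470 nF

Step 1 — Angular frequency: ω = 2π·f = 2π·56.2 = 353.1 rad/s.
Step 2 — Component impedances:
  R: Z = R = 12.9 Ω
  C: Z = 1/(jωC) = -j/(ω·C) = 0 - j6025 Ω
Step 3 — Series combination: Z_total = R + C = 12.9 - j6025 Ω = 6025∠-89.9° Ω.
Step 4 — Power factor: PF = cos(φ) = Re(Z)/|Z| = 12.9/6025 = 0.002141.
Step 5 — Type: Im(Z) = -6025 ⇒ leading (phase φ = -89.9°).

PF = 0.002141 (leading, φ = -89.9°)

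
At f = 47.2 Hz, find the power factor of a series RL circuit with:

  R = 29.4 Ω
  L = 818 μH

Step 1 — Angular frequency: ω = 2π·f = 2π·47.2 = 296.6 rad/s.
Step 2 — Component impedances:
  R: Z = R = 29.4 Ω
  L: Z = jωL = j·296.6·0.000818 = 0 + j0.2426 Ω
Step 3 — Series combination: Z_total = R + L = 29.4 + j0.2426 Ω = 29.4∠0.5° Ω.
Step 4 — Power factor: PF = cos(φ) = Re(Z)/|Z| = 29.4/29.4 = 1.
Step 5 — Type: Im(Z) = 0.2426 ⇒ lagging (phase φ = 0.5°).

PF = 1 (lagging, φ = 0.5°)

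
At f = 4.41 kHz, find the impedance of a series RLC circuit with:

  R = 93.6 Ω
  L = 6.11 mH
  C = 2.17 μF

Step 1 — Angular frequency: ω = 2π·f = 2π·4410 = 2.771e+04 rad/s.
Step 2 — Component impedances:
  R: Z = R = 93.6 Ω
  L: Z = jωL = j·2.771e+04·0.00611 = 0 + j169.3 Ω
  C: Z = 1/(jωC) = -j/(ω·C) = 0 - j16.63 Ω
Step 3 — Series combination: Z_total = R + L + C = 93.6 + j152.7 Ω = 179.1∠58.5° Ω.

Z = 93.6 + j152.7 Ω = 179.1∠58.5° Ω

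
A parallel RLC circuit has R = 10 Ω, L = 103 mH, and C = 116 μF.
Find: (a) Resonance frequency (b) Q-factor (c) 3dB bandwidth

Step 1 — Resonance: ω₀ = 1/√(LC) = 1/√(0.103·0.000116) = 289.3 rad/s.
Step 2 — f₀ = ω₀/(2π) = 46.04 Hz.
Step 3 — Parallel Q: Q = R/(ω₀L) = 10/(289.3·0.103) = 0.3356.
Step 4 — Bandwidth: Δω = ω₀/Q = 862.1 rad/s; BW = Δω/(2π) = 137.2 Hz.

(a) f₀ = 46.04 Hz  (b) Q = 0.3356  (c) BW = 137.2 Hz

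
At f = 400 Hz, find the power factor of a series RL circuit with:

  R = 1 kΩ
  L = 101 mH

Step 1 — Angular frequency: ω = 2π·f = 2π·400 = 2513 rad/s.
Step 2 — Component impedances:
  R: Z = R = 1000 Ω
  L: Z = jωL = j·2513·0.101 = 0 + j253.8 Ω
Step 3 — Series combination: Z_total = R + L = 1000 + j253.8 Ω = 1032∠14.2° Ω.
Step 4 — Power factor: PF = cos(φ) = Re(Z)/|Z| = 1000/1031.7 = 0.9693.
Step 5 — Type: Im(Z) = 253.8 ⇒ lagging (phase φ = 14.2°).

PF = 0.9693 (lagging, φ = 14.2°)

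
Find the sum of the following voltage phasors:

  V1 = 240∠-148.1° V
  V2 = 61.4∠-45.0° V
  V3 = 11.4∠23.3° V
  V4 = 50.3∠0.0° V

Step 1 — Convert each phasor to rectangular form:
  V1 = 240·(cos(-148.1°) + j·sin(-148.1°)) = -203.8 - j126.8 V
  V2 = 61.4·(cos(-45.0°) + j·sin(-45.0°)) = 43.42 - j43.42 V
  V3 = 11.4·(cos(23.3°) + j·sin(23.3°)) = 10.47 + j4.509 V
  V4 = 50.3·(cos(0.0°) + j·sin(0.0°)) = 50.3 V
Step 2 — Sum components: V_total = -99.57 - j165.7 V.
Step 3 — Convert to polar: |V_total| = 193.3 V, ∠V_total = -121.0°.

V_total = 193.3∠-121.0° V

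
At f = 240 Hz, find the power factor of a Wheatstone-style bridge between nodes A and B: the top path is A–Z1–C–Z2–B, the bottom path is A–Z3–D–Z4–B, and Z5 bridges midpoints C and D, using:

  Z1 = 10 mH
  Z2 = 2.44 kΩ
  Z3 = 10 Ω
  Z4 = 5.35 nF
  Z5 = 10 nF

Step 1 — Angular frequency: ω = 2π·f = 2π·240 = 1508 rad/s.
Step 2 — Component impedances:
  Z1: Z = jωL = j·1508·0.01 = 0 + j15.08 Ω
  Z2: Z = R = 2440 Ω
  Z3: Z = R = 10 Ω
  Z4: Z = 1/(jωC) = -j/(ω·C) = 0 - j1.24e+05 Ω
  Z5: Z = 1/(jωC) = -j/(ω·C) = 0 - j6.631e+04 Ω
Step 3 — Bridge requires nodal analysis (the Z5 bridge couples midpoints C and D, so the two paths cannot be reduced to a simple series/parallel combination). Setting node B to ground and injecting 1 A at node A, the 3-node admittance system at A, C, D solves to V_A = Z_AB = 2440 - j32.95 Ω = 2440∠-0.8° Ω.
Step 4 — Power factor: PF = cos(φ) = Re(Z)/|Z| = 2439.6/2439.9 = 0.9999.
Step 5 — Type: Im(Z) = -32.95 ⇒ leading (phase φ = -0.8°).

PF = 0.9999 (leading, φ = -0.8°)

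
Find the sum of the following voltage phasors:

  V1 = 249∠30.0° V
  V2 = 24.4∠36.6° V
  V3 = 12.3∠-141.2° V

Step 1 — Convert each phasor to rectangular form:
  V1 = 249·(cos(30.0°) + j·sin(30.0°)) = 215.6 + j124.5 V
  V2 = 24.4·(cos(36.6°) + j·sin(36.6°)) = 19.59 + j14.55 V
  V3 = 12.3·(cos(-141.2°) + j·sin(-141.2°)) = -9.586 - j7.707 V
Step 2 — Sum components: V_total = 225.6 + j131.3 V.
Step 3 — Convert to polar: |V_total| = 261.1 V, ∠V_total = 30.2°.

V_total = 261.1∠30.2° V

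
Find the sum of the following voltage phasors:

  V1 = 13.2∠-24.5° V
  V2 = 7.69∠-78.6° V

Step 1 — Convert each phasor to rectangular form:
  V1 = 13.2·(cos(-24.5°) + j·sin(-24.5°)) = 12.01 - j5.474 V
  V2 = 7.69·(cos(-78.6°) + j·sin(-78.6°)) = 1.52 - j7.538 V
Step 2 — Sum components: V_total = 13.53 - j13.01 V.
Step 3 — Convert to polar: |V_total| = 18.77 V, ∠V_total = -43.9°.

V_total = 18.77∠-43.9° V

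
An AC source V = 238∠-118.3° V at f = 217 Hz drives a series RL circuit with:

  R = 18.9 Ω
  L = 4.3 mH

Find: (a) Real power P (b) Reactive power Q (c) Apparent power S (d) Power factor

Step 1 — Angular frequency: ω = 2π·f = 2π·217 = 1363 rad/s.
Step 2 — Component impedances:
  R: Z = R = 18.9 Ω
  L: Z = jωL = j·1363·0.0043 = 0 + j5.863 Ω
Step 3 — Series combination: Z_total = R + L = 18.9 + j5.863 Ω = 19.79∠17.2° Ω.
Step 4 — Source phasor: V = 238∠-118.3° V = -112.8 - j209.6 V.
Step 5 — Current: I = V / Z = -8.583 - j8.425 A = 12.03∠-135.5° A.
Step 6 — Complex power: S = V·I* = 2734 + j848.1 VA.
Step 7 — Real power: P = Re(S) = 2734 W.
Step 8 — Reactive power: Q = Im(S) = 848.1 VAR.
Step 9 — Apparent power: |S| = 2862 VA.
Step 10 — Power factor: PF = P/|S| = 0.9551 (lagging).

(a) P = 2734 W  (b) Q = 848.1 VAR  (c) S = 2862 VA  (d) PF = 0.9551 (lagging)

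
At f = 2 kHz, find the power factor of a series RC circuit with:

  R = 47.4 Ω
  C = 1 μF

Step 1 — Angular frequency: ω = 2π·f = 2π·2000 = 1.257e+04 rad/s.
Step 2 — Component impedances:
  R: Z = R = 47.4 Ω
  C: Z = 1/(jωC) = -j/(ω·C) = 0 - j79.58 Ω
Step 3 — Series combination: Z_total = R + C = 47.4 - j79.58 Ω = 92.62∠-59.2° Ω.
Step 4 — Power factor: PF = cos(φ) = Re(Z)/|Z| = 47.4/92.625 = 0.5117.
Step 5 — Type: Im(Z) = -79.58 ⇒ leading (phase φ = -59.2°).

PF = 0.5117 (leading, φ = -59.2°)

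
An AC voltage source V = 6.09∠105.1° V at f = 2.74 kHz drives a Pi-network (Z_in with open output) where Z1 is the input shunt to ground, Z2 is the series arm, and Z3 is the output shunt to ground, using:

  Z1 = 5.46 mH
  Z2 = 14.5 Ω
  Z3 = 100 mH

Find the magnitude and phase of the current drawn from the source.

Step 1 — Angular frequency: ω = 2π·f = 2π·2740 = 1.722e+04 rad/s.
Step 2 — Component impedances:
  Z1: Z = jωL = j·1.722e+04·0.00546 = 0 + j94 Ω
  Z2: Z = R = 14.5 Ω
  Z3: Z = jωL = j·1.722e+04·0.1 = 0 + j1722 Ω
Step 3 — With open output, the series arm Z2 and the output shunt Z3 appear in series to ground: Z2 + Z3 = 14.5 + j1722 Ω.
Step 4 — Parallel with input shunt Z1: Z_in = Z1 || (Z2 + Z3) = 0.03886 + j89.13 Ω = 89.13∠90.0° Ω.
Step 5 — Source phasor: V = 6.09∠105.1° V = -1.586 + j5.88 V.
Step 6 — Ohm's law: I = V / Z_total = (-1.586 + j5.88) / (0.03886 + j89.13) = 0.06596 + j0.01783 A.
Step 7 — Convert to polar: |I| = 0.06833 A, ∠I = 15.1°.

I = 0.06833∠15.1° A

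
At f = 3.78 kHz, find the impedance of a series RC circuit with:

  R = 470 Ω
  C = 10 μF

Step 1 — Angular frequency: ω = 2π·f = 2π·3780 = 2.375e+04 rad/s.
Step 2 — Component impedances:
  R: Z = R = 470 Ω
  C: Z = 1/(jωC) = -j/(ω·C) = 0 - j4.21 Ω
Step 3 — Series combination: Z_total = R + C = 470 - j4.21 Ω = 470∠-0.5° Ω.

Z = 470 - j4.21 Ω = 470∠-0.5° Ω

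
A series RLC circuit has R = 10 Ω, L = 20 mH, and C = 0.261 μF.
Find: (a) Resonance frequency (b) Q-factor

Step 1 — Resonance condition Im(Z)=0 gives ω₀ = 1/√(LC).
Step 2 — ω₀ = 1/√(0.02·2.61e-07) = 1.384e+04 rad/s.
Step 3 — f₀ = ω₀/(2π) = 2203 Hz.
Step 4 — Series Q: Q = ω₀L/R = 1.384e+04·0.02/10 = 27.68.

(a) f₀ = 2203 Hz  (b) Q = 27.68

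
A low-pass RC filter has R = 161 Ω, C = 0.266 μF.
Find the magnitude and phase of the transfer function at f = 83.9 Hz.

Step 1 — Angular frequency: ω = 2π·83.9 = 527.2 rad/s.
Step 2 — Transfer function: H(jω) = 1/(1 + jωRC).
Step 3 — Denominator: 1 + jωRC = 1 + j·527.2·161·2.66e-07 = 1 + j0.02258.
Step 4 — H = 0.9995 - j0.02256.
Step 5 — Magnitude: |H| = 0.9997 (-0.0 dB); phase: φ = -1.3°.

|H| = 0.9997 (-0.0 dB), φ = -1.3°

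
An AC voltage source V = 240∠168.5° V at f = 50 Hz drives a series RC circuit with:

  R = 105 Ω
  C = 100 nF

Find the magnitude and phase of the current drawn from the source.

Step 1 — Angular frequency: ω = 2π·f = 2π·50 = 314.2 rad/s.
Step 2 — Component impedances:
  R: Z = R = 105 Ω
  C: Z = 1/(jωC) = -j/(ω·C) = 0 - j3.183e+04 Ω
Step 3 — Series combination: Z_total = R + C = 105 - j3.183e+04 Ω = 3.183e+04∠-89.8° Ω.
Step 4 — Source phasor: V = 240∠168.5° V = -235.2 + j47.85 V.
Step 5 — Ohm's law: I = V / Z_total = (-235.2 + j47.85) / (105 - j3.183e+04) = -0.001528 - j0.007383 A.
Step 6 — Convert to polar: |I| = 0.00754 A, ∠I = -101.7°.

I = 0.00754∠-101.7° A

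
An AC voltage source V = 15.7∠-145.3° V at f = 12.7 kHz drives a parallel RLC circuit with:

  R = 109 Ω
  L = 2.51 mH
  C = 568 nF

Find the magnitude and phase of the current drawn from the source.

Step 1 — Angular frequency: ω = 2π·f = 2π·1.27e+04 = 7.98e+04 rad/s.
Step 2 — Component impedances:
  R: Z = R = 109 Ω
  L: Z = jωL = j·7.98e+04·0.00251 = 0 + j200.3 Ω
  C: Z = 1/(jωC) = -j/(ω·C) = 0 - j22.06 Ω
Step 3 — Parallel combination: 1/Z_total = 1/R + 1/L + 1/C; Z_total = 5.363 - j23.57 Ω = 24.18∠-77.2° Ω.
Step 4 — Source phasor: V = 15.7∠-145.3° V = -12.91 - j8.938 V.
Step 5 — Ohm's law: I = V / Z_total = (-12.91 - j8.938) / (5.363 - j23.57) = 0.2421 - j0.6026 A.
Step 6 — Convert to polar: |I| = 0.6494 A, ∠I = -68.1°.

I = 0.6494∠-68.1° A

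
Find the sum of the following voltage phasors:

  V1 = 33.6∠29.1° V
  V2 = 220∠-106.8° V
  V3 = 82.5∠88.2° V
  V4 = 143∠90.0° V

Step 1 — Convert each phasor to rectangular form:
  V1 = 33.6·(cos(29.1°) + j·sin(29.1°)) = 29.36 + j16.34 V
  V2 = 220·(cos(-106.8°) + j·sin(-106.8°)) = -63.59 - j210.6 V
  V3 = 82.5·(cos(88.2°) + j·sin(88.2°)) = 2.591 + j82.46 V
  V4 = 143·(cos(90.0°) + j·sin(90.0°)) = 0 + j143 V
Step 2 — Sum components: V_total = -31.64 + j31.19 V.
Step 3 — Convert to polar: |V_total| = 44.43 V, ∠V_total = 135.4°.

V_total = 44.43∠135.4° V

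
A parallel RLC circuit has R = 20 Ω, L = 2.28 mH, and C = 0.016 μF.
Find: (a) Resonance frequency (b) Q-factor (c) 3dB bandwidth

Step 1 — Resonance: ω₀ = 1/√(LC) = 1/√(0.00228·1.6e-08) = 1.656e+05 rad/s.
Step 2 — f₀ = ω₀/(2π) = 2.635e+04 Hz.
Step 3 — Parallel Q: Q = R/(ω₀L) = 20/(1.656e+05·0.00228) = 0.05298.
Step 4 — Bandwidth: Δω = ω₀/Q = 3.125e+06 rad/s; BW = Δω/(2π) = 4.974e+05 Hz.

(a) f₀ = 2.635e+04 Hz  (b) Q = 0.05298  (c) BW = 4.974e+05 Hz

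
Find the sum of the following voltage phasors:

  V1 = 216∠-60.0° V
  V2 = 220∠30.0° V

Step 1 — Convert each phasor to rectangular form:
  V1 = 216·(cos(-60.0°) + j·sin(-60.0°)) = 108 - j187.1 V
  V2 = 220·(cos(30.0°) + j·sin(30.0°)) = 190.5 + j110 V
Step 2 — Sum components: V_total = 298.5 - j77.06 V.
Step 3 — Convert to polar: |V_total| = 308.3 V, ∠V_total = -14.5°.

V_total = 308.3∠-14.5° V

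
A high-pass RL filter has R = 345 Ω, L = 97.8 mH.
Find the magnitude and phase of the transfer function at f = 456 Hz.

Step 1 — Angular frequency: ω = 2π·456 = 2865 rad/s.
Step 2 — Transfer function: H(jω) = jωL/(R + jωL).
Step 3 — Numerator jωL = j·280.2; denominator R + jωL = 345 + j280.2.
Step 4 — H = 0.3975 + j0.4894.
Step 5 — Magnitude: |H| = 0.6305 (-4.0 dB); phase: φ = 50.9°.

|H| = 0.6305 (-4.0 dB), φ = 50.9°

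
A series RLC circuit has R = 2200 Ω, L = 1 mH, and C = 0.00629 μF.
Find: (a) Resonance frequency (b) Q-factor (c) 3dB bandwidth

Step 1 — Resonance: ω₀ = 1/√(LC) = 1/√(0.001·6.29e-09) = 3.987e+05 rad/s.
Step 2 — f₀ = ω₀/(2π) = 6.346e+04 Hz.
Step 3 — Series Q: Q = ω₀L/R = 3.987e+05·0.001/2200 = 0.1812.
Step 4 — Bandwidth: Δω = ω₀/Q = 2.2e+06 rad/s; BW = Δω/(2π) = 3.501e+05 Hz.

(a) f₀ = 6.346e+04 Hz  (b) Q = 0.1812  (c) BW = 3.501e+05 Hz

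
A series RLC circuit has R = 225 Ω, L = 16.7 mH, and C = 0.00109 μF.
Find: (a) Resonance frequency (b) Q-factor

Step 1 — Resonance condition Im(Z)=0 gives ω₀ = 1/√(LC).
Step 2 — ω₀ = 1/√(0.0167·1.09e-09) = 2.344e+05 rad/s.
Step 3 — f₀ = ω₀/(2π) = 3.73e+04 Hz.
Step 4 — Series Q: Q = ω₀L/R = 2.344e+05·0.0167/225 = 17.4.

(a) f₀ = 3.73e+04 Hz  (b) Q = 17.4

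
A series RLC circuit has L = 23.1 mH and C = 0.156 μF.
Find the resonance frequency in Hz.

Step 1 — Resonance condition Im(Z)=0 gives ω₀ = 1/√(LC).
Step 2 — ω₀ = 1/√(0.0231·1.56e-07) = 1.666e+04 rad/s.
Step 3 — f₀ = ω₀/(2π) = 2651 Hz.

f₀ = 2651 Hz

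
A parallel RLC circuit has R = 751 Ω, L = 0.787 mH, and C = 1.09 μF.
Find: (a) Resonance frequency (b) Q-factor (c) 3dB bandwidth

Step 1 — Resonance: ω₀ = 1/√(LC) = 1/√(0.000787·1.09e-06) = 3.414e+04 rad/s.
Step 2 — f₀ = ω₀/(2π) = 5434 Hz.
Step 3 — Parallel Q: Q = R/(ω₀L) = 751/(3.414e+04·0.000787) = 27.95.
Step 4 — Bandwidth: Δω = ω₀/Q = 1222 rad/s; BW = Δω/(2π) = 194.4 Hz.

(a) f₀ = 5434 Hz  (b) Q = 27.95  (c) BW = 194.4 Hz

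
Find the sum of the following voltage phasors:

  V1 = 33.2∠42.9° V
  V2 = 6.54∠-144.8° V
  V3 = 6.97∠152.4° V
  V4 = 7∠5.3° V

Step 1 — Convert each phasor to rectangular form:
  V1 = 33.2·(cos(42.9°) + j·sin(42.9°)) = 24.32 + j22.6 V
  V2 = 6.54·(cos(-144.8°) + j·sin(-144.8°)) = -5.344 - j3.77 V
  V3 = 6.97·(cos(152.4°) + j·sin(152.4°)) = -6.177 + j3.229 V
  V4 = 7·(cos(5.3°) + j·sin(5.3°)) = 6.97 + j0.6466 V
Step 2 — Sum components: V_total = 19.77 + j22.71 V.
Step 3 — Convert to polar: |V_total| = 30.11 V, ∠V_total = 49.0°.

V_total = 30.11∠49.0° V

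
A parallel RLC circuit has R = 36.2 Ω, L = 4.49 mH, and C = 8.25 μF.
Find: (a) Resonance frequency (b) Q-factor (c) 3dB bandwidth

Step 1 — Resonance: ω₀ = 1/√(LC) = 1/√(0.00449·8.25e-06) = 5196 rad/s.
Step 2 — f₀ = ω₀/(2π) = 826.9 Hz.
Step 3 — Parallel Q: Q = R/(ω₀L) = 36.2/(5196·0.00449) = 1.552.
Step 4 — Bandwidth: Δω = ω₀/Q = 3348 rad/s; BW = Δω/(2π) = 532.9 Hz.

(a) f₀ = 826.9 Hz  (b) Q = 1.552  (c) BW = 532.9 Hz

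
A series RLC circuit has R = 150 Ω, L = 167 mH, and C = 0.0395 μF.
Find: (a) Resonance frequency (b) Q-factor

Step 1 — Resonance condition Im(Z)=0 gives ω₀ = 1/√(LC).
Step 2 — ω₀ = 1/√(0.167·3.95e-08) = 1.231e+04 rad/s.
Step 3 — f₀ = ω₀/(2π) = 1960 Hz.
Step 4 — Series Q: Q = ω₀L/R = 1.231e+04·0.167/150 = 13.71.

(a) f₀ = 1960 Hz  (b) Q = 13.71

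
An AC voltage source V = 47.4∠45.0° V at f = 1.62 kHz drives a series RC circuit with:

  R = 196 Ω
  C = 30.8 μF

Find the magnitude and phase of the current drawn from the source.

Step 1 — Angular frequency: ω = 2π·f = 2π·1620 = 1.018e+04 rad/s.
Step 2 — Component impedances:
  R: Z = R = 196 Ω
  C: Z = 1/(jωC) = -j/(ω·C) = 0 - j3.19 Ω
Step 3 — Series combination: Z_total = R + C = 196 - j3.19 Ω = 196∠-0.9° Ω.
Step 4 — Source phasor: V = 47.4∠45.0° V = 33.52 + j33.52 V.
Step 5 — Ohm's law: I = V / Z_total = (33.52 + j33.52) / (196 - j3.19) = 0.1682 + j0.1737 A.
Step 6 — Convert to polar: |I| = 0.2418 A, ∠I = 45.9°.

I = 0.2418∠45.9° A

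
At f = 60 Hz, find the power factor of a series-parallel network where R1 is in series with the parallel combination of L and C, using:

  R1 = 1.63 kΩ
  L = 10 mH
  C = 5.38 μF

Step 1 — Angular frequency: ω = 2π·f = 2π·60 = 377 rad/s.
Step 2 — Component impedances:
  R1: Z = R = 1630 Ω
  L: Z = jωL = j·377·0.01 = 0 + j3.77 Ω
  C: Z = 1/(jωC) = -j/(ω·C) = 0 - j493 Ω
Step 3 — Parallel branch: L || C = 1/(1/L + 1/C) = 0 + j3.799 Ω.
Step 4 — Series with R1: Z_total = R1 + (L || C) = 1630 + j3.799 Ω = 1630∠0.1° Ω.
Step 5 — Power factor: PF = cos(φ) = Re(Z)/|Z| = 1630/1630 = 1.
Step 6 — Type: Im(Z) = 3.799 ⇒ lagging (phase φ = 0.1°).

PF = 1 (lagging, φ = 0.1°)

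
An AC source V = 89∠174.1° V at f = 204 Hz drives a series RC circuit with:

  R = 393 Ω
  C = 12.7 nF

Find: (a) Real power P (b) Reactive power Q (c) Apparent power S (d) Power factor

Step 1 — Angular frequency: ω = 2π·f = 2π·204 = 1282 rad/s.
Step 2 — Component impedances:
  R: Z = R = 393 Ω
  C: Z = 1/(jωC) = -j/(ω·C) = 0 - j6.143e+04 Ω
Step 3 — Series combination: Z_total = R + C = 393 - j6.143e+04 Ω = 6.143e+04∠-89.6° Ω.
Step 4 — Source phasor: V = 89∠174.1° V = -88.53 + j9.149 V.
Step 5 — Current: I = V / Z = -0.0001581 - j0.00144 A = 0.001449∠-96.3° A.
Step 6 — Complex power: S = V·I* = 0.0008249 - j0.1289 VA.
Step 7 — Real power: P = Re(S) = 0.0008249 W.
Step 8 — Reactive power: Q = Im(S) = -0.1289 VAR.
Step 9 — Apparent power: |S| = 0.1289 VA.
Step 10 — Power factor: PF = P/|S| = 0.006397 (leading).

(a) P = 0.0008249 W  (b) Q = -0.1289 VAR  (c) S = 0.1289 VA  (d) PF = 0.006397 (leading)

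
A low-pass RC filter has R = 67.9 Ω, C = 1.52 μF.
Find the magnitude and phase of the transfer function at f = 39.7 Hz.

Step 1 — Angular frequency: ω = 2π·39.7 = 249.4 rad/s.
Step 2 — Transfer function: H(jω) = 1/(1 + jωRC).
Step 3 — Denominator: 1 + jωRC = 1 + j·249.4·67.9·1.52e-06 = 1 + j0.02574.
Step 4 — H = 0.9993 - j0.02573.
Step 5 — Magnitude: |H| = 0.9997 (-0.0 dB); phase: φ = -1.5°.

|H| = 0.9997 (-0.0 dB), φ = -1.5°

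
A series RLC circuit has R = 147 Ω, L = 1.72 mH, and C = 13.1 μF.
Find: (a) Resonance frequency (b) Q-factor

Step 1 — Resonance condition Im(Z)=0 gives ω₀ = 1/√(LC).
Step 2 — ω₀ = 1/√(0.00172·1.31e-05) = 6662 rad/s.
Step 3 — f₀ = ω₀/(2π) = 1060 Hz.
Step 4 — Series Q: Q = ω₀L/R = 6662·0.00172/147 = 0.07795.

(a) f₀ = 1060 Hz  (b) Q = 0.07795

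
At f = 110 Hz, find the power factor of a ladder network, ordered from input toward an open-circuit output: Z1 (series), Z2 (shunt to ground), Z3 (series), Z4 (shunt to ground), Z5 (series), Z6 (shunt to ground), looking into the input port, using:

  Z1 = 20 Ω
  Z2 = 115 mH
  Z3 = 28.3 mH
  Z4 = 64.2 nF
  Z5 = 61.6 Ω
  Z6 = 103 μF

Step 1 — Angular frequency: ω = 2π·f = 2π·110 = 691.2 rad/s.
Step 2 — Component impedances:
  Z1: Z = R = 20 Ω
  Z2: Z = jωL = j·691.2·0.115 = 0 + j79.48 Ω
  Z3: Z = jωL = j·691.2·0.0283 = 0 + j19.56 Ω
  Z4: Z = 1/(jωC) = -j/(ω·C) = 0 - j2.254e+04 Ω
  Z5: Z = R = 61.6 Ω
  Z6: Z = 1/(jωC) = -j/(ω·C) = 0 - j14.05 Ω
Step 3 — Ladder network (open output): work backward from the far end, alternating series and parallel combinations. Z_in = 55.39 + j30.68 Ω = 63.32∠29.0° Ω.
Step 4 — Power factor: PF = cos(φ) = Re(Z)/|Z| = 55.39/63.32 = 0.8748.
Step 5 — Type: Im(Z) = 30.68 ⇒ lagging (phase φ = 29.0°).

PF = 0.8748 (lagging, φ = 29.0°)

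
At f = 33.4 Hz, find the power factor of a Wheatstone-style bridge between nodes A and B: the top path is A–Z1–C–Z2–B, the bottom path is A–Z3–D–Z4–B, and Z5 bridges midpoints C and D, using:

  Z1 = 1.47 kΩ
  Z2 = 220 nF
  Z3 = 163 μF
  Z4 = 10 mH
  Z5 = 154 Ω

Step 1 — Angular frequency: ω = 2π·f = 2π·33.4 = 209.9 rad/s.
Step 2 — Component impedances:
  Z1: Z = R = 1470 Ω
  Z2: Z = 1/(jωC) = -j/(ω·C) = 0 - j2.166e+04 Ω
  Z3: Z = 1/(jωC) = -j/(ω·C) = 0 - j29.23 Ω
  Z4: Z = jωL = j·209.9·0.01 = 0 + j2.099 Ω
  Z5: Z = R = 154 Ω
Step 3 — Bridge requires nodal analysis (the Z5 bridge couples midpoints C and D, so the two paths cannot be reduced to a simple series/parallel combination). Setting node B to ground and injecting 1 A at node A, the 3-node admittance system at A, C, D solves to V_A = Z_AB = 0.5261 - j27.13 Ω = 27.13∠-88.9° Ω.
Step 4 — Power factor: PF = cos(φ) = Re(Z)/|Z| = 0.5261/27.13 = 0.01939.
Step 5 — Type: Im(Z) = -27.13 ⇒ leading (phase φ = -88.9°).

PF = 0.01939 (leading, φ = -88.9°)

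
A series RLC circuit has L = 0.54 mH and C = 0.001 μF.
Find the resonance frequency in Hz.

Step 1 — Resonance condition Im(Z)=0 gives ω₀ = 1/√(LC).
Step 2 — ω₀ = 1/√(0.00054·1e-09) = 1.361e+06 rad/s.
Step 3 — f₀ = ω₀/(2π) = 2.166e+05 Hz.

f₀ = 2.166e+05 Hz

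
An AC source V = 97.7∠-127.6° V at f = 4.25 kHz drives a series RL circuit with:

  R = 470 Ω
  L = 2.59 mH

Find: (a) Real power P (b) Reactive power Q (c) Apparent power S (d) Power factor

Step 1 — Angular frequency: ω = 2π·f = 2π·4250 = 2.67e+04 rad/s.
Step 2 — Component impedances:
  R: Z = R = 470 Ω
  L: Z = jωL = j·2.67e+04·0.00259 = 0 + j69.16 Ω
Step 3 — Series combination: Z_total = R + L = 470 + j69.16 Ω = 475.1∠8.4° Ω.
Step 4 — Source phasor: V = 97.7∠-127.6° V = -59.61 - j77.41 V.
Step 5 — Current: I = V / Z = -0.1479 - j0.1429 A = 0.2057∠-136.0° A.
Step 6 — Complex power: S = V·I* = 19.88 + j2.925 VA.
Step 7 — Real power: P = Re(S) = 19.88 W.
Step 8 — Reactive power: Q = Im(S) = 2.925 VAR.
Step 9 — Apparent power: |S| = 20.09 VA.
Step 10 — Power factor: PF = P/|S| = 0.9893 (lagging).

(a) P = 19.88 W  (b) Q = 2.925 VAR  (c) S = 20.09 VA  (d) PF = 0.9893 (lagging)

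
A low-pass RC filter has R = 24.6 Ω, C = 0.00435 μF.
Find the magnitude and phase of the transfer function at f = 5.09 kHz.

Step 1 — Angular frequency: ω = 2π·5090 = 3.198e+04 rad/s.
Step 2 — Transfer function: H(jω) = 1/(1 + jωRC).
Step 3 — Denominator: 1 + jωRC = 1 + j·3.198e+04·24.6·4.35e-09 = 1 + j0.003422.
Step 4 — H = 1 - j0.003422.
Step 5 — Magnitude: |H| = 1 (-0.0 dB); phase: φ = -0.2°.

|H| = 1 (-0.0 dB), φ = -0.2°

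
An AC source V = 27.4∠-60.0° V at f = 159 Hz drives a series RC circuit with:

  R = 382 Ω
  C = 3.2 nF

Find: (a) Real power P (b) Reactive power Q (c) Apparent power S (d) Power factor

Step 1 — Angular frequency: ω = 2π·f = 2π·159 = 999 rad/s.
Step 2 — Component impedances:
  R: Z = R = 382 Ω
  C: Z = 1/(jωC) = -j/(ω·C) = 0 - j3.128e+05 Ω
Step 3 — Series combination: Z_total = R + C = 382 - j3.128e+05 Ω = 3.128e+05∠-89.9° Ω.
Step 4 — Source phasor: V = 27.4∠-60.0° V = 13.7 - j23.73 V.
Step 5 — Current: I = V / Z = 7.591e-05 + j4.37e-05 A = 8.759e-05∠29.9° A.
Step 6 — Complex power: S = V·I* = 2.931e-06 - j0.0024 VA.
Step 7 — Real power: P = Re(S) = 2.931e-06 W.
Step 8 — Reactive power: Q = Im(S) = -0.0024 VAR.
Step 9 — Apparent power: |S| = 0.0024 VA.
Step 10 — Power factor: PF = P/|S| = 0.001221 (leading).

(a) P = 2.931e-06 W  (b) Q = -0.0024 VAR  (c) S = 0.0024 VA  (d) PF = 0.001221 (leading)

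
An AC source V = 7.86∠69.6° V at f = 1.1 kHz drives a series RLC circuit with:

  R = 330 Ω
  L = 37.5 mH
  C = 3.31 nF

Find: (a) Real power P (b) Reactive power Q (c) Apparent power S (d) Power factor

Step 1 — Angular frequency: ω = 2π·f = 2π·1100 = 6912 rad/s.
Step 2 — Component impedances:
  R: Z = R = 330 Ω
  L: Z = jωL = j·6912·0.0375 = 0 + j259.2 Ω
  C: Z = 1/(jωC) = -j/(ω·C) = 0 - j4.371e+04 Ω
Step 3 — Series combination: Z_total = R + L + C = 330 - j4.345e+04 Ω = 4.345e+04∠-89.6° Ω.
Step 4 — Source phasor: V = 7.86∠69.6° V = 2.74 + j7.367 V.
Step 5 — Current: I = V / Z = -0.0001691 + j6.434e-05 A = 0.0001809∠159.2° A.
Step 6 — Complex power: S = V·I* = 1.08e-05 - j0.001422 VA.
Step 7 — Real power: P = Re(S) = 1.08e-05 W.
Step 8 — Reactive power: Q = Im(S) = -0.001422 VAR.
Step 9 — Apparent power: |S| = 0.001422 VA.
Step 10 — Power factor: PF = P/|S| = 0.007594 (leading).

(a) P = 1.08e-05 W  (b) Q = -0.001422 VAR  (c) S = 0.001422 VA  (d) PF = 0.007594 (leading)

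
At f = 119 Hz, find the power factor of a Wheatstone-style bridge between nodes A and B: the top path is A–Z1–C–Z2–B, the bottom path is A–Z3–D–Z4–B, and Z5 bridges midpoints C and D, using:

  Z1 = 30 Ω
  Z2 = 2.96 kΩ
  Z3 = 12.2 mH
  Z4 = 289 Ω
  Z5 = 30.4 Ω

Step 1 — Angular frequency: ω = 2π·f = 2π·119 = 747.7 rad/s.
Step 2 — Component impedances:
  Z1: Z = R = 30 Ω
  Z2: Z = R = 2960 Ω
  Z3: Z = jωL = j·747.7·0.0122 = 0 + j9.122 Ω
  Z4: Z = R = 289 Ω
  Z5: Z = R = 30.4 Ω
Step 3 — Bridge requires nodal analysis (the Z5 bridge couples midpoints C and D, so the two paths cannot be reduced to a simple series/parallel combination). Setting node B to ground and injecting 1 A at node A, the 3-node admittance system at A, C, D solves to V_A = Z_AB = 264.6 + j8.14 Ω = 264.8∠1.8° Ω.
Step 4 — Power factor: PF = cos(φ) = Re(Z)/|Z| = 264.65/264.77 = 0.9995.
Step 5 — Type: Im(Z) = 8.14 ⇒ lagging (phase φ = 1.8°).

PF = 0.9995 (lagging, φ = 1.8°)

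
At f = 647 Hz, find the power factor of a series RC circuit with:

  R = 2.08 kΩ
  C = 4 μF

Step 1 — Angular frequency: ω = 2π·f = 2π·647 = 4065 rad/s.
Step 2 — Component impedances:
  R: Z = R = 2080 Ω
  C: Z = 1/(jωC) = -j/(ω·C) = 0 - j61.5 Ω
Step 3 — Series combination: Z_total = R + C = 2080 - j61.5 Ω = 2081∠-1.7° Ω.
Step 4 — Power factor: PF = cos(φ) = Re(Z)/|Z| = 2080/2080.9 = 0.9996.
Step 5 — Type: Im(Z) = -61.5 ⇒ leading (phase φ = -1.7°).

PF = 0.9996 (leading, φ = -1.7°)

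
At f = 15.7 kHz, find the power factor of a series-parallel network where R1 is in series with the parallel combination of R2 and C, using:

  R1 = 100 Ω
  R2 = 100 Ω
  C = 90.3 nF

Step 1 — Angular frequency: ω = 2π·f = 2π·1.57e+04 = 9.865e+04 rad/s.
Step 2 — Component impedances:
  R1: Z = R = 100 Ω
  R2: Z = R = 100 Ω
  C: Z = 1/(jωC) = -j/(ω·C) = 0 - j112.3 Ω
Step 3 — Parallel branch: R2 || C = 1/(1/R2 + 1/C) = 55.76 - j49.67 Ω.
Step 4 — Series with R1: Z_total = R1 + (R2 || C) = 155.8 - j49.67 Ω = 163.5∠-17.7° Ω.
Step 5 — Power factor: PF = cos(φ) = Re(Z)/|Z| = 155.758/163.485 = 0.9527.
Step 6 — Type: Im(Z) = -49.67 ⇒ leading (phase φ = -17.7°).

PF = 0.9527 (leading, φ = -17.7°)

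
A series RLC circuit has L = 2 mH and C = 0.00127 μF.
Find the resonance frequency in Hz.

Step 1 — Resonance condition Im(Z)=0 gives ω₀ = 1/√(LC).
Step 2 — ω₀ = 1/√(0.002·1.27e-09) = 6.275e+05 rad/s.
Step 3 — f₀ = ω₀/(2π) = 9.986e+04 Hz.

f₀ = 9.986e+04 Hz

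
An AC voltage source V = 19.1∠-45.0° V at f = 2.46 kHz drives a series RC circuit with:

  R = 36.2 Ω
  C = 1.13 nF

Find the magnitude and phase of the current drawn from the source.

Step 1 — Angular frequency: ω = 2π·f = 2π·2460 = 1.546e+04 rad/s.
Step 2 — Component impedances:
  R: Z = R = 36.2 Ω
  C: Z = 1/(jωC) = -j/(ω·C) = 0 - j5.725e+04 Ω
Step 3 — Series combination: Z_total = R + C = 36.2 - j5.725e+04 Ω = 5.725e+04∠-90.0° Ω.
Step 4 — Source phasor: V = 19.1∠-45.0° V = 13.51 - j13.51 V.
Step 5 — Ohm's law: I = V / Z_total = (13.51 - j13.51) / (36.2 - j5.725e+04) = 0.000236 + j0.0002357 A.
Step 6 — Convert to polar: |I| = 0.0003336 A, ∠I = 45.0°.

I = 0.0003336∠45.0° A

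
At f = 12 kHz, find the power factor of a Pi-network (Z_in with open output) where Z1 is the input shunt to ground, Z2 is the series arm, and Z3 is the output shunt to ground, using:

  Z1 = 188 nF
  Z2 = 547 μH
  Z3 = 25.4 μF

Step 1 — Angular frequency: ω = 2π·f = 2π·1.2e+04 = 7.54e+04 rad/s.
Step 2 — Component impedances:
  Z1: Z = 1/(jωC) = -j/(ω·C) = 0 - j70.55 Ω
  Z2: Z = jωL = j·7.54e+04·0.000547 = 0 + j41.24 Ω
  Z3: Z = 1/(jωC) = -j/(ω·C) = 0 - j0.5222 Ω
Step 3 — With open output, the series arm Z2 and the output shunt Z3 appear in series to ground: Z2 + Z3 = 0 + j40.72 Ω.
Step 4 — Parallel with input shunt Z1: Z_in = Z1 || (Z2 + Z3) = 0 + j96.31 Ω = 96.31∠90.0° Ω.
Step 5 — Power factor: PF = cos(φ) = Re(Z)/|Z| = -0/96.31 = -0.
Step 6 — Type: Im(Z) = 96.31 ⇒ lagging (phase φ = 90.0°).

PF = -0 (lagging, φ = 90.0°)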